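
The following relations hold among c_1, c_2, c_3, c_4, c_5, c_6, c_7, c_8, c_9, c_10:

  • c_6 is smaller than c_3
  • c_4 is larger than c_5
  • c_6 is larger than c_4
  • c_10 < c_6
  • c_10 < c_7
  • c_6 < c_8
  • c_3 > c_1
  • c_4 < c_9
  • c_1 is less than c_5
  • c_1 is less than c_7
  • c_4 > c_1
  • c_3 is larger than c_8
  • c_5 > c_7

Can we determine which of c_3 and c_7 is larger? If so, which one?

The relevant relations are c_7 < c_5; c_5 < c_4; c_4 < c_6; c_6 < c_8; c_8 < c_3.
Chaining these gives c_7 < c_5 < c_4 < c_6 < c_8 < c_3.
So c_3 is larger.

c_3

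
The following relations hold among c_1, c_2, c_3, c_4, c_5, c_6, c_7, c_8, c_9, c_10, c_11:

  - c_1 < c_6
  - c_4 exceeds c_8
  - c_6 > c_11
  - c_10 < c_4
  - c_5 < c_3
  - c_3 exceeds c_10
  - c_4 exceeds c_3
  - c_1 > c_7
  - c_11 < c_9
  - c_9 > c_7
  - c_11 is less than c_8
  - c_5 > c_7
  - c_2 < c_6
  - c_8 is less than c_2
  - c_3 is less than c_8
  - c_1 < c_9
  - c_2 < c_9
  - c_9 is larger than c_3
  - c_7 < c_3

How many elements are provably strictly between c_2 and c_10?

Chaining upward from c_10 reaches: c_3, c_8, c_6, c_9, c_4.
Chaining downward from c_2 reaches: c_11, c_7, c_5, c_3, c_8.
Strictly between c_10 and c_2 are those in both lists: c_3, c_8 — 2 elements.

2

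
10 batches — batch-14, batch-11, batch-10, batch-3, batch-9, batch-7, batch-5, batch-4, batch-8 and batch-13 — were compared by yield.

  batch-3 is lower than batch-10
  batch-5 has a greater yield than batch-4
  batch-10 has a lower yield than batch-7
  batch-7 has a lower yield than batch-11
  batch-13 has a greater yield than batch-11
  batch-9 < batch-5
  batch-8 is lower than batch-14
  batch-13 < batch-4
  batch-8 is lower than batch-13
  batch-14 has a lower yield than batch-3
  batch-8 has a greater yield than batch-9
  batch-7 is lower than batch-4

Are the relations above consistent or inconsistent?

consistent

Every relation is compatible with batch-9 < batch-8 < batch-14 < batch-3 < batch-10 < batch-7 < batch-11 < batch-13 < batch-4 < batch-5; the set is consistent.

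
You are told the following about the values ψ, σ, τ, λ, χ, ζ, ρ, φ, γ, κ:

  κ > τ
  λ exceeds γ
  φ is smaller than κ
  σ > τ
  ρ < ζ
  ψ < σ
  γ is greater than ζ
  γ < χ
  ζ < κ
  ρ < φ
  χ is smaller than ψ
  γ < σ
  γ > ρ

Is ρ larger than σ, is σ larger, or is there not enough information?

Chaining the given relations: ρ < ζ < γ < χ < ψ < σ.
So σ is larger.

σ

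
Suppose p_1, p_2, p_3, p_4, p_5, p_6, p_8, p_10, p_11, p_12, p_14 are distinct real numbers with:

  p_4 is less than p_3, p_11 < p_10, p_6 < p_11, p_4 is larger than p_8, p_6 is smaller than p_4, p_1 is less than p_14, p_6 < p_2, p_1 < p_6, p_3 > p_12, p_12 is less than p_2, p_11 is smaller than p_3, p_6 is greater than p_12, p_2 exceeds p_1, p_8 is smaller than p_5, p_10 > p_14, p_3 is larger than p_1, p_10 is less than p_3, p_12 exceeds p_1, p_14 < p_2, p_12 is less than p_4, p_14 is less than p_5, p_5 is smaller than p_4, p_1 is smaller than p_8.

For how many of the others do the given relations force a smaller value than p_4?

6

The elements the relations force below p_4 are p_1, p_8, p_12, p_6, p_14, p_5 — no chain reaches any other.
That is 6.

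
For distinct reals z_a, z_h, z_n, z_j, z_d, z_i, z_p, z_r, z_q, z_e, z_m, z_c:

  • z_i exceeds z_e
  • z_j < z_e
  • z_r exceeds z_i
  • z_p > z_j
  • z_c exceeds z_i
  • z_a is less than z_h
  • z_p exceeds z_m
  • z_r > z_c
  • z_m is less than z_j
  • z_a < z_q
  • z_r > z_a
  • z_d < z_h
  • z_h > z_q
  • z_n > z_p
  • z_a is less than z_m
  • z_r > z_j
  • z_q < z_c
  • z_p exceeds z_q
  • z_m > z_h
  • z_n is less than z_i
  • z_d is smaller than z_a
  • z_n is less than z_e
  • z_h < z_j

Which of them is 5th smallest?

The consecutive relations fix a unique order: z_d < z_a < z_q < z_h < z_m < z_j < z_p < z_n < z_e < z_i < z_c < z_r.
Counting 5 from the smallest end gives z_m.

z_m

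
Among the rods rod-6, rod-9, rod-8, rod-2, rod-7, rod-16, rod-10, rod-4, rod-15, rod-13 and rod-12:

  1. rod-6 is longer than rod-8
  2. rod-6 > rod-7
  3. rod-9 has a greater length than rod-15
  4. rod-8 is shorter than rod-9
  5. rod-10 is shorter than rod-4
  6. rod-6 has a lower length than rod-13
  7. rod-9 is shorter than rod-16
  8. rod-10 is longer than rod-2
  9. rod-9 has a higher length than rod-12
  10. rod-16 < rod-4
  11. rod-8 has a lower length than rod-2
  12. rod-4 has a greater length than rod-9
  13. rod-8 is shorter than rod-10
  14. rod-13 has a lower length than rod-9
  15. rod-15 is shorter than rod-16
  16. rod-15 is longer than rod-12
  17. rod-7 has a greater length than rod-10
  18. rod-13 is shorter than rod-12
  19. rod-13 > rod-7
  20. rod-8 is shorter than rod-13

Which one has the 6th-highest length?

Piecing the relations together gives one ordering: rod-8 < rod-2 < rod-10 < rod-7 < rod-6 < rod-13 < rod-12 < rod-15 < rod-9 < rod-16 < rod-4.
The 6th largest is rod-13.

rod-13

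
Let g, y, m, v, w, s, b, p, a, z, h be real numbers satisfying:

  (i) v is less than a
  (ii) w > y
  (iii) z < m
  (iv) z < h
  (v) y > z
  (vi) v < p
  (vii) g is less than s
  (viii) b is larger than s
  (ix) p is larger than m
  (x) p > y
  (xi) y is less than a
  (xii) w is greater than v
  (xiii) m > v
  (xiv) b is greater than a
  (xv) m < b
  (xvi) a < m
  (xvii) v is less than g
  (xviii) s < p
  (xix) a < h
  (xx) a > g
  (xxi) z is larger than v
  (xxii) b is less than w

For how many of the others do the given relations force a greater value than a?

Directly above a: h, m, b.
One step further: w, p (5 so far).
Nothing else is reachable above a; 5 in all.

5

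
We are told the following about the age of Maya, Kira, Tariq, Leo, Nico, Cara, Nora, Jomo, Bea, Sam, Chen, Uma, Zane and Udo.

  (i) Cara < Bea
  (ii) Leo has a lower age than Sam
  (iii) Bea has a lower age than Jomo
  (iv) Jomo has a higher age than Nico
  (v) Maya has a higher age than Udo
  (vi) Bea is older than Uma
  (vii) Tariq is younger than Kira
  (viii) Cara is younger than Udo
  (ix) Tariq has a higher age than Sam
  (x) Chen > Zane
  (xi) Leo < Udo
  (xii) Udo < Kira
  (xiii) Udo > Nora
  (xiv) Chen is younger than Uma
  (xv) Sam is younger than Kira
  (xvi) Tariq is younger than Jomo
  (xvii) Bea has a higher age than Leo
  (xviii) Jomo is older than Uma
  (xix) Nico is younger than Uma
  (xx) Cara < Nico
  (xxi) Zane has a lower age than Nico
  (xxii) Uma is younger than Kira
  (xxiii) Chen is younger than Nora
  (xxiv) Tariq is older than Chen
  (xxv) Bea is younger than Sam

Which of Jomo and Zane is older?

Jomo

Zane < Chen and Chen < Uma give Zane < Uma.
Then Uma < Bea extends the chain to Bea.
With Bea < Sam: Zane < Chen < Uma < Bea < Sam.
Then Sam < Tariq extends the chain to Tariq.
With Tariq < Jomo: Zane < Chen < Uma < Bea < Sam < Tariq < Jomo.
So Zane < Jomo; Jomo is the older of the two.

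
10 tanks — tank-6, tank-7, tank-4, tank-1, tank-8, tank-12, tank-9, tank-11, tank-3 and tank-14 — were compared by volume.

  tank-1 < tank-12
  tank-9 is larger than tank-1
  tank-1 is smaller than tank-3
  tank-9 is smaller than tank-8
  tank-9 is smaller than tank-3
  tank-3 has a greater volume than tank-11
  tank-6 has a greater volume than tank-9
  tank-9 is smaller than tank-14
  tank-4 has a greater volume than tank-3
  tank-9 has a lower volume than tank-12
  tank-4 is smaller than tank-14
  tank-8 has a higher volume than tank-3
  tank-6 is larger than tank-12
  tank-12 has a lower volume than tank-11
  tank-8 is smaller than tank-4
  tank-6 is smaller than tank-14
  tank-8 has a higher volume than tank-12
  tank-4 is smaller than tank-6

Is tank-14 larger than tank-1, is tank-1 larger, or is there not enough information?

tank-1 < tank-9 and tank-9 < tank-12 give tank-1 < tank-12.
With tank-12 < tank-11: tank-1 < tank-9 < tank-12 < tank-11.
Then tank-11 < tank-3 extends the chain to tank-3.
Then tank-3 < tank-8 extends the chain to tank-8.
Then tank-8 < tank-4 extends the chain to tank-4.
With tank-4 < tank-6: tank-1 < tank-9 < tank-12 < tank-11 < tank-3 < tank-8 < tank-4 < tank-6.
Then tank-6 < tank-14 extends the chain to tank-14.
So tank-14 is larger.

tank-14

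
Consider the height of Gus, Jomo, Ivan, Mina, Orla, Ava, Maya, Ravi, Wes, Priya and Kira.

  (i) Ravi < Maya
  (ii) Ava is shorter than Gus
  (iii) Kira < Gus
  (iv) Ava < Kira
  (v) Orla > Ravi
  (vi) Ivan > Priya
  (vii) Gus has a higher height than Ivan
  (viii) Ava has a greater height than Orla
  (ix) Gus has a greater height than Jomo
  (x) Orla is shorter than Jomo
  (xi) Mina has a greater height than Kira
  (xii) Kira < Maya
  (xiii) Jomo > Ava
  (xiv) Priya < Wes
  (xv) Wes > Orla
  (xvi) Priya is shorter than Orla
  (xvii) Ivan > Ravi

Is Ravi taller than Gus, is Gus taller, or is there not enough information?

Gus

Ravi < Orla and Orla < Ava give Ravi < Ava.
Then Ava < Kira extends the chain to Kira.
Then Kira < Gus extends the chain to Gus.
So Gus is taller.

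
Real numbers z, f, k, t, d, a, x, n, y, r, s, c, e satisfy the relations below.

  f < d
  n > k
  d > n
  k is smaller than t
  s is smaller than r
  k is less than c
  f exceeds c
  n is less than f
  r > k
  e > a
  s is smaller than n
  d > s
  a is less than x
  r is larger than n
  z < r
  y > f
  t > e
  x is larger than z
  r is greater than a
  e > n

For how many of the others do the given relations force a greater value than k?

8

From k the given relations immediately reach n, c, r, t.
From those, e, f, d — 7 in total.
From those, y — 8 in total.
No other element is forced above k by the given relations, so the count is 8.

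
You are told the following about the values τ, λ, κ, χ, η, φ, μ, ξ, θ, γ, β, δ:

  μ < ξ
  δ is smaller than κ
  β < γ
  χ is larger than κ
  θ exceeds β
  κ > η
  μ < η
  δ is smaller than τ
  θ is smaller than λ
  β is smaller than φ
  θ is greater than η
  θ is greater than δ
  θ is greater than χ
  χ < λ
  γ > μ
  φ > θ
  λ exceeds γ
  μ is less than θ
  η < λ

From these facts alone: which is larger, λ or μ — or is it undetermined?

λ

μ < η and η < κ give μ < κ.
Then κ < χ extends the chain to χ.
With χ < θ: μ < η < κ < χ < θ.
Then θ < λ extends the chain to λ.
So λ is larger.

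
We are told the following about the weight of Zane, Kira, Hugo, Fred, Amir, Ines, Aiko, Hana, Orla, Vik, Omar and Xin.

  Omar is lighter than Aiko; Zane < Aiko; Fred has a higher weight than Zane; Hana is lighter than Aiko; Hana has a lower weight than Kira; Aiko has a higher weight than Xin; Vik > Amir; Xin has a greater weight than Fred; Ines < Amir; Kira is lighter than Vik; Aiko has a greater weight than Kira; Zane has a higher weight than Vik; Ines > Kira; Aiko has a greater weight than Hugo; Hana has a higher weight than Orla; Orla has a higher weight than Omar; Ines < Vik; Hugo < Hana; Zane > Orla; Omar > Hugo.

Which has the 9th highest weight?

The consecutive relations fix a unique order: Hugo < Omar < Orla < Hana < Kira < Ines < Amir < Vik < Zane < Fred < Xin < Aiko.
Counting 9 from the largest end gives Hana.

Hana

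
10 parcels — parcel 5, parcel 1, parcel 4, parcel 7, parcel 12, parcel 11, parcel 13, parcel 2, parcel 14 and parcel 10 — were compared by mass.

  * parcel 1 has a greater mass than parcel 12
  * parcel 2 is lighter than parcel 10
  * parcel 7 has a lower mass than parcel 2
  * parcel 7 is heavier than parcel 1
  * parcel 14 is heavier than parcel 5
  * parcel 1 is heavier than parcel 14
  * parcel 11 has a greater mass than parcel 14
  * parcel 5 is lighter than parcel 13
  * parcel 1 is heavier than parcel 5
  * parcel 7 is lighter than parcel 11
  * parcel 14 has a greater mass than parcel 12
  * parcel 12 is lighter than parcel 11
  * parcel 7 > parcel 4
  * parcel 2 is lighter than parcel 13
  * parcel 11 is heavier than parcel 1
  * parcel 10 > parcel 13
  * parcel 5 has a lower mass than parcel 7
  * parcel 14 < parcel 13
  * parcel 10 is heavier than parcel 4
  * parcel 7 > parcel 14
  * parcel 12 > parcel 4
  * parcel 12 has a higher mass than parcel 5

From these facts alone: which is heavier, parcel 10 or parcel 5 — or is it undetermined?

Chaining the given relations: parcel 5 < parcel 12 < parcel 14 < parcel 1 < parcel 7 < parcel 2 < parcel 13 < parcel 10.
So parcel 10 is heavier.

parcel 10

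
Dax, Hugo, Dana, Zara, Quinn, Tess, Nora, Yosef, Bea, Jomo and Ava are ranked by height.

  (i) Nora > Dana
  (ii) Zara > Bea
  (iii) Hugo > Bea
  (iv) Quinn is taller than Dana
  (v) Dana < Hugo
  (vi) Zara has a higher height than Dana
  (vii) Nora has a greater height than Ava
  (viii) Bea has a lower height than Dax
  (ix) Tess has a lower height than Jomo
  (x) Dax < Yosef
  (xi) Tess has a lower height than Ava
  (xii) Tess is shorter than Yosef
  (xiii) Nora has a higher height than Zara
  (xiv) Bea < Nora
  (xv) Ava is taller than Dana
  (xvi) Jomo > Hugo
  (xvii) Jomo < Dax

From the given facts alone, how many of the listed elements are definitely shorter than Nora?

5

From Nora the given relations immediately reach Bea, Dana, Ava, Zara.
From those, Tess — 5 in total.
Nothing else is reachable below Nora; 5 in all.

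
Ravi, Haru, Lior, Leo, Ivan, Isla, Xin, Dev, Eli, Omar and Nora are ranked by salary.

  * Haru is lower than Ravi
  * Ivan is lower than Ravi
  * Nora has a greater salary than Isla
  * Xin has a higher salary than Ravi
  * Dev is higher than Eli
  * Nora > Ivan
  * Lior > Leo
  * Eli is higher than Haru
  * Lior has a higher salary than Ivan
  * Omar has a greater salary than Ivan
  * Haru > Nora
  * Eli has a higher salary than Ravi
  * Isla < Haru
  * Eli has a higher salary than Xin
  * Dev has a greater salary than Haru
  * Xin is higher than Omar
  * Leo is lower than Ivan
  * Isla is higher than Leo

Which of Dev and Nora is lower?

Nora

Nora < Haru and Haru < Ravi give Nora < Ravi.
With Ravi < Xin: Nora < Haru < Ravi < Xin.
Then Xin < Eli extends the chain to Eli.
With Eli < Dev: Nora < Haru < Ravi < Xin < Eli < Dev.
So Nora < Dev; Nora is the lower of the two.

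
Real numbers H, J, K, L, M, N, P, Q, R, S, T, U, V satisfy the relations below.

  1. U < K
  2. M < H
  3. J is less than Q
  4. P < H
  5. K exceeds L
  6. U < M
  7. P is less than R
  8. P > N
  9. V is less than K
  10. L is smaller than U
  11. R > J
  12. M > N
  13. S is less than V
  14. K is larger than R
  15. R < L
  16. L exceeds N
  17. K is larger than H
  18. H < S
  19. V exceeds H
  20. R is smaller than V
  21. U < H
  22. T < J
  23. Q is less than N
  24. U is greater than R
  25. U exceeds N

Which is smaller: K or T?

T < J < Q < N < P < R < L < U < M < H < S < V < K, by transitivity through J, Q, N, P, R, L, U, M, H, S, V.
So T < K; T is the smaller of the two.

T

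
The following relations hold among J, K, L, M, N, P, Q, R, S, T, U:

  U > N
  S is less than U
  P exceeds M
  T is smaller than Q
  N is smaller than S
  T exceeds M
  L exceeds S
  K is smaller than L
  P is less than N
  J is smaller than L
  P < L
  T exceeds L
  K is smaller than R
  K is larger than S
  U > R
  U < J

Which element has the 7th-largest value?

K

The consecutive relations fix a unique order: M < P < N < S < K < R < U < J < L < T < Q.
The 7th largest is K.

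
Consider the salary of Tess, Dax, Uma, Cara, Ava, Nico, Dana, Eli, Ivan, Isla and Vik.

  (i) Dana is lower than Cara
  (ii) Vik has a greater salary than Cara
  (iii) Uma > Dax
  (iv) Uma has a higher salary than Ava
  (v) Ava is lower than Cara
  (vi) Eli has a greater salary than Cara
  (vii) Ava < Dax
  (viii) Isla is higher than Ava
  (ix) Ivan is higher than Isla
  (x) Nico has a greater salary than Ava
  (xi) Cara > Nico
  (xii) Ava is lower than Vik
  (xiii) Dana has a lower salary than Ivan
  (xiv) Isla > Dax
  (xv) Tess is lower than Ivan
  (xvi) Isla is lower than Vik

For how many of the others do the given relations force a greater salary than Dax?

4

From Dax the given relations immediately reach Isla, Uma.
From those, Vik, Ivan — 4 in total.
Nothing else is reachable above Dax; 4 in all.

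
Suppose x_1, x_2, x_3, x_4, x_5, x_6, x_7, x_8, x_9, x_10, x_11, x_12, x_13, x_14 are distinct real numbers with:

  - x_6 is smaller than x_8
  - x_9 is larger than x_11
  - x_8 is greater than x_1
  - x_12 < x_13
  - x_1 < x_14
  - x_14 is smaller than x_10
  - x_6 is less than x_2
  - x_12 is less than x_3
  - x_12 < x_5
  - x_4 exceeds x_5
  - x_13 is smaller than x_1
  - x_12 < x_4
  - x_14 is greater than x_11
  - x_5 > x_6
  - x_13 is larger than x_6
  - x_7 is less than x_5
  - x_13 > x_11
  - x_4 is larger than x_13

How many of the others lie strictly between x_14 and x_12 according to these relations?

2

Chaining upward from x_12 reaches: x_13, x_3, x_1, x_8, x_5, x_4, x_10.
Chaining downward from x_14 reaches: x_6, x_11, x_13, x_1.
Strictly between x_12 and x_14 are those in both lists: x_13, x_1 — 2 elements.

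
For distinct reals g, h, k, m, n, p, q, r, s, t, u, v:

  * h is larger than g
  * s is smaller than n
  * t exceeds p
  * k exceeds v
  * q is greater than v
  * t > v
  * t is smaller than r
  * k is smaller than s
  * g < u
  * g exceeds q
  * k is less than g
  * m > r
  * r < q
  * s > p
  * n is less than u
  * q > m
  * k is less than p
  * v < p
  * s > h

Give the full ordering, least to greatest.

v < k < p < t < r < m < q < g < h < s < n < u

Each adjacent pair is fixed by a given relation: v < k; k < p; p < t; t < r; r < m; m < q; q < g; g < h; h < s; s < n; n < u. Chaining them end to end gives the full order.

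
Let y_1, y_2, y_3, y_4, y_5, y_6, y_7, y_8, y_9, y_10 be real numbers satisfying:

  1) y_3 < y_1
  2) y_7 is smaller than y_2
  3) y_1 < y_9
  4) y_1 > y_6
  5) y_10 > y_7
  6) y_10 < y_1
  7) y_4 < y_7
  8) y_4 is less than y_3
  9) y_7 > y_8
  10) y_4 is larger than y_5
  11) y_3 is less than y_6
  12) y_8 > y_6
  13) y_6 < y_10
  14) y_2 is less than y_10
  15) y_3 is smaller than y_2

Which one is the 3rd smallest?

y_3

The consecutive relations fix a unique order: y_5 < y_4 < y_3 < y_6 < y_8 < y_7 < y_2 < y_10 < y_1 < y_9.
Counting 3 from the smallest end gives y_3.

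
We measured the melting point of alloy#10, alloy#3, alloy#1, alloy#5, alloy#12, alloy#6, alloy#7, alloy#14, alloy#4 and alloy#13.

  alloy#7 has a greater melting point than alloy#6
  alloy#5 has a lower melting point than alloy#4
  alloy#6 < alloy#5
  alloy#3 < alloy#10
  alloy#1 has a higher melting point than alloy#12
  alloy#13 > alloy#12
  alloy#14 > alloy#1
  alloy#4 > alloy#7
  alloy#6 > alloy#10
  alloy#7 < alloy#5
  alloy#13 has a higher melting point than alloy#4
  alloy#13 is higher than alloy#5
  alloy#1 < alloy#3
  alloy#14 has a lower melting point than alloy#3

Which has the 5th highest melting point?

alloy#6

Chaining the given pairs: alloy#12 < alloy#1 < alloy#14 < alloy#3 < alloy#10 < alloy#6 < alloy#7 < alloy#5 < alloy#4 < alloy#13.
Counting 5 from the largest end gives alloy#6.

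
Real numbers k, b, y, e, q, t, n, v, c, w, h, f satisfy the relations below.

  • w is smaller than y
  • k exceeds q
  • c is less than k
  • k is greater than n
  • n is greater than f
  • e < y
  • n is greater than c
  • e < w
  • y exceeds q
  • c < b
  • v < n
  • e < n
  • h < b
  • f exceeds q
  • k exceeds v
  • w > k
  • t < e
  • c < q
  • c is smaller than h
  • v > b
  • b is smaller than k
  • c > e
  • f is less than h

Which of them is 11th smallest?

The consecutive relations fix a unique order: t < e < c < q < f < h < b < v < n < k < w < y.
The 11th smallest is w.

w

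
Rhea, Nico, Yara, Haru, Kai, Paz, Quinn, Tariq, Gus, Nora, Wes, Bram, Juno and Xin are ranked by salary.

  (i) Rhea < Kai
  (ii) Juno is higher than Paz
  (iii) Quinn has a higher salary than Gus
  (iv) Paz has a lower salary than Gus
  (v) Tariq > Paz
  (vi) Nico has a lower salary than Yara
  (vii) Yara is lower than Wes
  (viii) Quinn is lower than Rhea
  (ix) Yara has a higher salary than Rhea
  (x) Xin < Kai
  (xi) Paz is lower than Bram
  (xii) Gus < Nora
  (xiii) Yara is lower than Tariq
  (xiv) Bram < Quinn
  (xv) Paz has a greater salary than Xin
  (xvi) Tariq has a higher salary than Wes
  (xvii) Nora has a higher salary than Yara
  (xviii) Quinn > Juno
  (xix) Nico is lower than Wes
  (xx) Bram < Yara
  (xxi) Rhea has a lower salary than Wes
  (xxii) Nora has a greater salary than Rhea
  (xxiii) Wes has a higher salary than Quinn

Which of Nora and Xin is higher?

Xin < Paz and Paz < Juno give Xin < Juno.
With Juno < Quinn: Xin < Paz < Juno < Quinn.
With Quinn < Rhea: Xin < Paz < Juno < Quinn < Rhea.
With Rhea < Yara: Xin < Paz < Juno < Quinn < Rhea < Yara.
Then Yara < Nora extends the chain to Nora.
So Xin < Nora; Nora is the higher of the two.

Nora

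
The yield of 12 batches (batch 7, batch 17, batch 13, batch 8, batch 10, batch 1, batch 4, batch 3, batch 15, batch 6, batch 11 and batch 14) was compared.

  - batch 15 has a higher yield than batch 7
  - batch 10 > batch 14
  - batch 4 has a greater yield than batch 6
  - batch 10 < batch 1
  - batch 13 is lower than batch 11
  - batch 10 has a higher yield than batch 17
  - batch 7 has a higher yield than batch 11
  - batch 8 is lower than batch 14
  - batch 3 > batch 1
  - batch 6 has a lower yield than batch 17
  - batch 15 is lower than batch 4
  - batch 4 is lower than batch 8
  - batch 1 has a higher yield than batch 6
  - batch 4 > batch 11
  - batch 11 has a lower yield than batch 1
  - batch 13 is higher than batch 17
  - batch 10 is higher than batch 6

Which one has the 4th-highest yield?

Piecing the relations together gives one ordering: batch 6 < batch 17 < batch 13 < batch 11 < batch 7 < batch 15 < batch 4 < batch 8 < batch 14 < batch 10 < batch 1 < batch 3.
Counting 4 from the largest end gives batch 14.

batch 14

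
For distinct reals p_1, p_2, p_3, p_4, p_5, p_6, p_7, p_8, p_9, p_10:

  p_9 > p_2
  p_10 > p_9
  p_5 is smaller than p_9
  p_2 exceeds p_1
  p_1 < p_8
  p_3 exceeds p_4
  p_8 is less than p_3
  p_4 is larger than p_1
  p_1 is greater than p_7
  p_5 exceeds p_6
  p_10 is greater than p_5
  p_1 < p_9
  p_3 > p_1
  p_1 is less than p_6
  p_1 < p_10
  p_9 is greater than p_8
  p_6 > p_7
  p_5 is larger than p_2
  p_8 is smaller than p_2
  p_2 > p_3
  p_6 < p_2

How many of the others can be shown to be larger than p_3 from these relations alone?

Directly above p_3: p_2.
One step further: p_5, p_9 (3 so far).
One step further: p_10 (4 so far).
No other element is forced above p_3 by the given relations, so the count is 4.

4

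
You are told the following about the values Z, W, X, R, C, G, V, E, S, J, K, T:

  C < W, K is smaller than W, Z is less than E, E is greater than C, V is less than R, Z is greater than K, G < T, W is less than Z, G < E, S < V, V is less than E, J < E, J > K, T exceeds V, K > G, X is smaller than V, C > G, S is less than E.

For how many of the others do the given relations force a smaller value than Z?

4

Directly below Z: K, W.
One step further: G, C (4 so far).
No other element is forced below Z by the given relations, so the count is 4.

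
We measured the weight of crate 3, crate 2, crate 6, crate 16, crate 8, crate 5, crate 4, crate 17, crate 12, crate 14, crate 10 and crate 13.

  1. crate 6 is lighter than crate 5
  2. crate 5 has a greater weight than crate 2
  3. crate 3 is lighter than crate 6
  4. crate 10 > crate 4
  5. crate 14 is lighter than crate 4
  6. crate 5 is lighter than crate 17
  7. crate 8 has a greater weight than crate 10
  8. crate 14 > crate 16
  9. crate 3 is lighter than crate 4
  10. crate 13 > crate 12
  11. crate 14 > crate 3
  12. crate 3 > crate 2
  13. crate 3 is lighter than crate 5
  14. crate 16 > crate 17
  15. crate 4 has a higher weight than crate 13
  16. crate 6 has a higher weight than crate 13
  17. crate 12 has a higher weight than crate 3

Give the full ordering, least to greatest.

crate 2 < crate 3 < crate 12 < crate 13 < crate 6 < crate 5 < crate 17 < crate 16 < crate 14 < crate 4 < crate 10 < crate 8

The consecutive links are each given: crate 2 < crate 3; crate 3 < crate 12; crate 12 < crate 13; crate 13 < crate 6; crate 6 < crate 5; crate 5 < crate 17; crate 17 < crate 16; crate 16 < crate 14; crate 14 < crate 4; crate 4 < crate 10; crate 10 < crate 8.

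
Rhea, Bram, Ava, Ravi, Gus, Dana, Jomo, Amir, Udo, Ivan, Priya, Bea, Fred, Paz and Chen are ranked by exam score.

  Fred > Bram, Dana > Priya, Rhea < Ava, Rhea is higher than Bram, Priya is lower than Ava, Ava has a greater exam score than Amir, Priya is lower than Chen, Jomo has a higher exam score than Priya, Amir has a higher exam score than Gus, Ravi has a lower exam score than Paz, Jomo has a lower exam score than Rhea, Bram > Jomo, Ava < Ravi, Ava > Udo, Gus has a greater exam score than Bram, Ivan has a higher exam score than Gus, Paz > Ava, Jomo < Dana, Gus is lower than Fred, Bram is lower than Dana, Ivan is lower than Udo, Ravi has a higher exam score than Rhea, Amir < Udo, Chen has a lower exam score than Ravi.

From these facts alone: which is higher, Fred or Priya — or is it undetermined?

Link the given pairs in sequence: Priya < Jomo; Jomo < Bram; Bram < Gus; Gus < Fred.
Chaining these gives Priya < Jomo < Bram < Gus < Fred.
So Fred is higher.

Fred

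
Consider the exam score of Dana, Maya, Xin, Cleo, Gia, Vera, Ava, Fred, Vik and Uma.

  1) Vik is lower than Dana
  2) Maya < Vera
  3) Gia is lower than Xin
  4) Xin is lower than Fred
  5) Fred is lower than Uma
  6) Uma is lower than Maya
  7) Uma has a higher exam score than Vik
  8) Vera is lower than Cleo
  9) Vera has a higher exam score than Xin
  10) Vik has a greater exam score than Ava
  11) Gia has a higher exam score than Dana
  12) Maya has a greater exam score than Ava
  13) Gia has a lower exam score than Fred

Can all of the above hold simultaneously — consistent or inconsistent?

consistent

The single ordering Ava < Vik < Dana < Gia < Xin < Fred < Uma < Maya < Vera < Cleo satisfies every listed relation, so no contradiction arises.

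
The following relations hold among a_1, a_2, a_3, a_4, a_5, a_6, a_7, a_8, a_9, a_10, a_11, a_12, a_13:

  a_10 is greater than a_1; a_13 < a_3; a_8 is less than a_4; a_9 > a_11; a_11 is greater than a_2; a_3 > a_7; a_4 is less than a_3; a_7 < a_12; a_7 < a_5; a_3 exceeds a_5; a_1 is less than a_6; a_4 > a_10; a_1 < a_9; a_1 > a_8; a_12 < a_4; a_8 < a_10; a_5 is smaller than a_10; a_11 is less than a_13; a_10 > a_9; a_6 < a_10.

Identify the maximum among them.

Chaining downward from a_3: directly below it, a_7, a_13, a_5, a_4; then a_8, a_11, a_12, a_10; then a_2, a_1, a_9, a_6.
That covers every other element, and nothing is given above a_3, so a_3 is the maximum.

a_3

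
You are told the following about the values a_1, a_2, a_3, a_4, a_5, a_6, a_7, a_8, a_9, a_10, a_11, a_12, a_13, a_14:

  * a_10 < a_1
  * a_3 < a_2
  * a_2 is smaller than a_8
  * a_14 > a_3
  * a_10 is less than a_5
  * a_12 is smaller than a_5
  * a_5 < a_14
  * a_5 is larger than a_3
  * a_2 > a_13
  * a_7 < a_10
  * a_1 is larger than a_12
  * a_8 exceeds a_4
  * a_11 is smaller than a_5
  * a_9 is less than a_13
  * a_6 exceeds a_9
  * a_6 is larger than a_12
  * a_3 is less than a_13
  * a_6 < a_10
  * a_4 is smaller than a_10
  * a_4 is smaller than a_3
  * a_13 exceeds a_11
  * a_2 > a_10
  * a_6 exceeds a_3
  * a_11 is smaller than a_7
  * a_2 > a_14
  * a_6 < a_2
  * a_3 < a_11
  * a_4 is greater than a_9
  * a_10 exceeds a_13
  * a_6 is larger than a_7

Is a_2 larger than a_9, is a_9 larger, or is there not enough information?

a_9 < a_4 and a_4 < a_3 give a_9 < a_3.
Then a_3 < a_11 extends the chain to a_11.
With a_11 < a_7: a_9 < a_4 < a_3 < a_11 < a_7.
With a_7 < a_6: a_9 < a_4 < a_3 < a_11 < a_7 < a_6.
With a_6 < a_10: a_9 < a_4 < a_3 < a_11 < a_7 < a_6 < a_10.
With a_10 < a_5: a_9 < a_4 < a_3 < a_11 < a_7 < a_6 < a_10 < a_5.
With a_5 < a_14: a_9 < a_4 < a_3 < a_11 < a_7 < a_6 < a_10 < a_5 < a_14.
Then a_14 < a_2 extends the chain to a_2.
So a_2 is larger.

a_2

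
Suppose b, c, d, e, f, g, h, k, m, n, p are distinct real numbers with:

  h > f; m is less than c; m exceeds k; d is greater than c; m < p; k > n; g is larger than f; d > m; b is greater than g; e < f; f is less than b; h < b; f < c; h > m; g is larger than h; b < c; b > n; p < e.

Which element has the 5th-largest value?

h

Chaining the given pairs: n < k < m < p < e < f < h < g < b < c < d.
The 5th largest is h.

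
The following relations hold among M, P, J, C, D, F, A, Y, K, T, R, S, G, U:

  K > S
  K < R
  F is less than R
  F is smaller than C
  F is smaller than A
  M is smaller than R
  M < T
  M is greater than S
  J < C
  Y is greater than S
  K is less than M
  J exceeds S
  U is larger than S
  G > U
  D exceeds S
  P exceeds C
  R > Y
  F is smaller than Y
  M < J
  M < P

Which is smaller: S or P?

S < K < M < J < C < P, by transitivity through K, M, J, C.
So S < P; S is the smaller of the two.

S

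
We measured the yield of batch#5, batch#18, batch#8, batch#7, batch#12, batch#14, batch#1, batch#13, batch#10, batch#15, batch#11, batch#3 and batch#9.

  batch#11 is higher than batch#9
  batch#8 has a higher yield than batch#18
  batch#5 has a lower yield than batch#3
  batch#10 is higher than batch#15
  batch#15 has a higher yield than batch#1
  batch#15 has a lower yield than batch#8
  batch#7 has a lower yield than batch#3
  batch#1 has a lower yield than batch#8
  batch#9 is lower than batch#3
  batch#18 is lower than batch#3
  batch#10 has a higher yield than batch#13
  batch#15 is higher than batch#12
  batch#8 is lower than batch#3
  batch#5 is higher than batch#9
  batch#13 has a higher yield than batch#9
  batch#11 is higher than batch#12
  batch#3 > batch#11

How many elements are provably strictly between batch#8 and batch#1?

The relations place batch#1 below batch#8. An element lies strictly between them when it is forced above batch#1 and also forced below batch#8.
Above batch#1: {batch#15, batch#3, batch#10}. Below batch#8: {batch#12, batch#15, batch#18}.
Intersection: {batch#15} — 1.

1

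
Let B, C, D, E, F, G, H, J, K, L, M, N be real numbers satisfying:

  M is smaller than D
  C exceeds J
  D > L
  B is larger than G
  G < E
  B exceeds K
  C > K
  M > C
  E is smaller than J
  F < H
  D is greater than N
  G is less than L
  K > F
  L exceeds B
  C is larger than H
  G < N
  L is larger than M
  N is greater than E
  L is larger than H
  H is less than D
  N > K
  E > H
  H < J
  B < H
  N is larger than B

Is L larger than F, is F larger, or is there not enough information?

The relevant relations are F < K; K < B; B < H; H < E; E < J; J < C; C < M; M < L.
Together: F < K < B < H < E < J < C < M < L.
So L is larger.

L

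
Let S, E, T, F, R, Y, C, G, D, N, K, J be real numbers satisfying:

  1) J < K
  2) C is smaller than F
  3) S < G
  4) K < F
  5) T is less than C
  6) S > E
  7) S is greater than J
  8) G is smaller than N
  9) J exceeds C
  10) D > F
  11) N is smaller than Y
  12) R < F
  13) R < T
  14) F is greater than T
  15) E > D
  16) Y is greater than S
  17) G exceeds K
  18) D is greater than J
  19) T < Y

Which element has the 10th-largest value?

C

Piecing the relations together gives one ordering: R < T < C < J < K < F < D < E < S < G < N < Y.
The 10th largest is C.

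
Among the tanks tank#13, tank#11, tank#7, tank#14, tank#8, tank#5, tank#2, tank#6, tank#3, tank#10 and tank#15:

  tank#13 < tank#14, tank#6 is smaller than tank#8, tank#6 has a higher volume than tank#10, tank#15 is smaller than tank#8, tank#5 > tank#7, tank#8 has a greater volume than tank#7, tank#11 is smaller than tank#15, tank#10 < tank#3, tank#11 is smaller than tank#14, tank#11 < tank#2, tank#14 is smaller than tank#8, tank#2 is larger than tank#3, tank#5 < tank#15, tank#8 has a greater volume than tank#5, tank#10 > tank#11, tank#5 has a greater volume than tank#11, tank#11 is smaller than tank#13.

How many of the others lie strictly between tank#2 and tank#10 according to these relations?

Chaining upward from tank#10 reaches: tank#3, tank#6, tank#8.
Chaining downward from tank#2 reaches: tank#11, tank#3.
Strictly between tank#10 and tank#2 are those in both lists: tank#3 — 1 element.

1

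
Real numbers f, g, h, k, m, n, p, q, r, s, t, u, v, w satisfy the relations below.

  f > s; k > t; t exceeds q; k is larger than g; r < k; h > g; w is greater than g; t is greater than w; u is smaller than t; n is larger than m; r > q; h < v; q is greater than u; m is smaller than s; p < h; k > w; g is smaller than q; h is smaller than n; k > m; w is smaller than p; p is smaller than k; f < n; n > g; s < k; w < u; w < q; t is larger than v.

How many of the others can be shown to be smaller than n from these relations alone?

7

The elements the relations force below n are g, w, p, h, m, s, f — no chain reaches any other.
That is 7.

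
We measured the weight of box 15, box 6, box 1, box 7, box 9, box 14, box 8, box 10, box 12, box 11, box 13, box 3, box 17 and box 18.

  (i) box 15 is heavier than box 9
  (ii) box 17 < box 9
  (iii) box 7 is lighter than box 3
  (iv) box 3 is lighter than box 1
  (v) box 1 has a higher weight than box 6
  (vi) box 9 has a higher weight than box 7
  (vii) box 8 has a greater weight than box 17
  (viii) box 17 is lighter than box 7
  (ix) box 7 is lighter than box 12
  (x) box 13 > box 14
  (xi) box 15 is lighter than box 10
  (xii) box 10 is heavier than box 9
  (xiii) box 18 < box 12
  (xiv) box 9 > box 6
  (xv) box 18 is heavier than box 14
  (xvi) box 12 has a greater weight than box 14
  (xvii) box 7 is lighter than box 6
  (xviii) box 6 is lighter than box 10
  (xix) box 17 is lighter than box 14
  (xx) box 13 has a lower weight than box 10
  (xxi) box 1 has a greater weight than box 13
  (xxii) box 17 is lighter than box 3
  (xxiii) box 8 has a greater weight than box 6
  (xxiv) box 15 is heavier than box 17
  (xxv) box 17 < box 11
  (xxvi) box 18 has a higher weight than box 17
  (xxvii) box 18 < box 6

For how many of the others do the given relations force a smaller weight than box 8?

5

Directly below box 8: box 17, box 6.
One step further: box 7, box 18 (4 so far).
One step further: box 14 (5 so far).
Nothing else is reachable below box 8; 5 in all.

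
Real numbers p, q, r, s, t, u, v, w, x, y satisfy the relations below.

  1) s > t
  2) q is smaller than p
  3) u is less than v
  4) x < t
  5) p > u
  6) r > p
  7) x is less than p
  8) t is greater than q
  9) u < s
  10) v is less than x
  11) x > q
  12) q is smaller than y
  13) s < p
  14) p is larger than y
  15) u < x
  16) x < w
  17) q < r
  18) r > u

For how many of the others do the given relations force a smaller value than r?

8

From r the given relations immediately reach u, q, p.
From those, y, x, s — 6 in total.
From those, v, t — 8 in total.
No other element is forced below r by the given relations, so the count is 8.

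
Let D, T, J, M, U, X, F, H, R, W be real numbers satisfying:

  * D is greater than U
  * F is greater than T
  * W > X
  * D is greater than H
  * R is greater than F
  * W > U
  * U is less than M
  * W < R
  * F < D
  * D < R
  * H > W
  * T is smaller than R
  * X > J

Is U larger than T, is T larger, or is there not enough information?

undetermined

Following every chain through U: above U we get M, W, H, D, R.
T is not reached, and no chain runs the other way from T to U.
So the given relations leave the order of U and T undetermined.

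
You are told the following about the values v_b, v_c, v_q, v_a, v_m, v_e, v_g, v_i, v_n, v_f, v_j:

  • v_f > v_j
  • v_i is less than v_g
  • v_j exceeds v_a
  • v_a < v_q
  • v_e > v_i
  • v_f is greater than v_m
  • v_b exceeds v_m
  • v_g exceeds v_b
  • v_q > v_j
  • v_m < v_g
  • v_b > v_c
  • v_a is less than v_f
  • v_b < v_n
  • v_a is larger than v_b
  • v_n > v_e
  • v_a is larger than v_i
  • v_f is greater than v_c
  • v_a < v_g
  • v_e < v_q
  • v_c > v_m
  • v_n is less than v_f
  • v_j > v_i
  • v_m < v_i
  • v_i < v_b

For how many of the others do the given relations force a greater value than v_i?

8

The elements the relations force above v_i are v_b, v_e, v_a, v_j, v_g, v_n, v_q, v_f — no chain reaches any other.
That is 8.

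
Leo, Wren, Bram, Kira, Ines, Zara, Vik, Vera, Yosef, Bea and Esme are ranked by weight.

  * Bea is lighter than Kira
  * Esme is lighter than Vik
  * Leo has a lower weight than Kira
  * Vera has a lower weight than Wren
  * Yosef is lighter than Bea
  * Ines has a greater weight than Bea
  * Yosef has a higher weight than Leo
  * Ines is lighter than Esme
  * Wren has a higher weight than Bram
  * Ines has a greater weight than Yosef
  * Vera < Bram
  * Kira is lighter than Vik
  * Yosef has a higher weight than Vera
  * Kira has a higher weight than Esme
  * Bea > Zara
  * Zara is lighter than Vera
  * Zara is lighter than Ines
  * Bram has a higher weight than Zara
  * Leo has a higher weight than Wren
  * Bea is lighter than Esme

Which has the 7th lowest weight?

Piecing the relations together gives one ordering: Zara < Vera < Bram < Wren < Leo < Yosef < Bea < Ines < Esme < Kira < Vik.
Counting 7 from the smallest end gives Bea.

Bea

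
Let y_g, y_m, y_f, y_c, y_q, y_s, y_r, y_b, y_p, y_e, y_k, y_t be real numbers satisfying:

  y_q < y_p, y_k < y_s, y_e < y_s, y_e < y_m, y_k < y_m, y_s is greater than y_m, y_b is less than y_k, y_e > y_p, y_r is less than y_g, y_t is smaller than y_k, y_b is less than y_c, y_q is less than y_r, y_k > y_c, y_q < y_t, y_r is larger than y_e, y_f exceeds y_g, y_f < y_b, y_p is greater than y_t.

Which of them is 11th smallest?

y_m

The consecutive relations fix a unique order: y_q < y_t < y_p < y_e < y_r < y_g < y_f < y_b < y_c < y_k < y_m < y_s.
Counting 11 from the smallest end gives y_m.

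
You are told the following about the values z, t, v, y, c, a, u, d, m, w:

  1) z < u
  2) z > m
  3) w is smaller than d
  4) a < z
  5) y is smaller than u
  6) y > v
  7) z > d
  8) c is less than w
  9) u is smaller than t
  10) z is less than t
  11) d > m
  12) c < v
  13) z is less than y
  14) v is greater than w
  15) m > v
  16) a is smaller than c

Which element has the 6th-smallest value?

The consecutive relations fix a unique order: a < c < w < v < m < d < z < y < u < t.
The 6th smallest is d.

d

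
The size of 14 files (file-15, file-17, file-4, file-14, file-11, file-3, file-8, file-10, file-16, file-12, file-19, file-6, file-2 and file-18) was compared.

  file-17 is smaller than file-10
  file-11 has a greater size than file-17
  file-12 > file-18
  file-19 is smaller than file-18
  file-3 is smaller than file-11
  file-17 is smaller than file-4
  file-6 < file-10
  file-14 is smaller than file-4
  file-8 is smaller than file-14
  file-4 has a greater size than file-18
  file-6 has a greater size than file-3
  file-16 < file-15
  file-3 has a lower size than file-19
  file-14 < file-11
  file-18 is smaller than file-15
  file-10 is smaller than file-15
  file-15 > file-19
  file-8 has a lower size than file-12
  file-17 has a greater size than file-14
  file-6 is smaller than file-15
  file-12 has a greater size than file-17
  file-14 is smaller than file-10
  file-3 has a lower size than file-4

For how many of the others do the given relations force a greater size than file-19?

Directly above file-19: file-18, file-15.
One step further: file-12, file-4 (4 so far).
No other element is forced above file-19 by the given relations, so the count is 4.

4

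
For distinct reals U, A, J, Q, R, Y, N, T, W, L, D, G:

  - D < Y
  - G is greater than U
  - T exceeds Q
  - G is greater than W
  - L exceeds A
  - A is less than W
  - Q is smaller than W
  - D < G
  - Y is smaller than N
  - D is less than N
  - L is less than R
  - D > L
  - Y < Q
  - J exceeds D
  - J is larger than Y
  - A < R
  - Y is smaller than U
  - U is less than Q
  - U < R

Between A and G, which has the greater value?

A < L and L < D give A < D.
With D < Y: A < L < D < Y.
Then Y < U extends the chain to U.
Then U < Q extends the chain to Q.
With Q < W: A < L < D < Y < U < Q < W.
With W < G: A < L < D < Y < U < Q < W < G.
So A < G; G is the larger of the two.

G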